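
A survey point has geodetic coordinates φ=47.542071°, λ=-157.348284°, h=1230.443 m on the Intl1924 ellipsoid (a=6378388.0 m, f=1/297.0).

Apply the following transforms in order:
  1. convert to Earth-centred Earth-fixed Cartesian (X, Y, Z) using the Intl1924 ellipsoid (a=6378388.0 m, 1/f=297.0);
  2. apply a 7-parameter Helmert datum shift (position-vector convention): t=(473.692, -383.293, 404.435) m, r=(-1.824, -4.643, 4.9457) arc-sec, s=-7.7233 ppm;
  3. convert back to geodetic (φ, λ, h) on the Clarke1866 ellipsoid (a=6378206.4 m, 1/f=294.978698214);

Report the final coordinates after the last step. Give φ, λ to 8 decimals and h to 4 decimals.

start: φ=47.542071°, λ=-157.348284°, h=1230.443 m
→ ECEF (a=6378388.000, f=1/297.0): X=-3981648.3014, Y=-1661618.4233, Z=4683651.4304
→ Helmert 7p (PV): X=-3981209.4446, Y=-1662042.9348, Z=4683944.7599
→ geod (Bowring, a=6378206.400): φ=47.54676652°, λ=-157.34083641°, h=1545.1095 m

φ=47.54676652°, λ=-157.34083641°, h=1545.1095 m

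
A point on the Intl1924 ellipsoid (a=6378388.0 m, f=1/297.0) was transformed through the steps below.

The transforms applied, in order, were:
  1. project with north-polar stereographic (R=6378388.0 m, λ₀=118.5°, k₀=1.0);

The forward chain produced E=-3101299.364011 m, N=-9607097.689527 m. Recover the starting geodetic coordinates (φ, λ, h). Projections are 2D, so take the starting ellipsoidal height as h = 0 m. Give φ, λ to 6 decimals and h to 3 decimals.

φ=13.286286°, λ=100.609228°, h=0.000 m

start: E=-3101299.3640, N=-9607097.6895 m
→ stereo⁻¹: φ=13.28628600°, λ=100.60922800°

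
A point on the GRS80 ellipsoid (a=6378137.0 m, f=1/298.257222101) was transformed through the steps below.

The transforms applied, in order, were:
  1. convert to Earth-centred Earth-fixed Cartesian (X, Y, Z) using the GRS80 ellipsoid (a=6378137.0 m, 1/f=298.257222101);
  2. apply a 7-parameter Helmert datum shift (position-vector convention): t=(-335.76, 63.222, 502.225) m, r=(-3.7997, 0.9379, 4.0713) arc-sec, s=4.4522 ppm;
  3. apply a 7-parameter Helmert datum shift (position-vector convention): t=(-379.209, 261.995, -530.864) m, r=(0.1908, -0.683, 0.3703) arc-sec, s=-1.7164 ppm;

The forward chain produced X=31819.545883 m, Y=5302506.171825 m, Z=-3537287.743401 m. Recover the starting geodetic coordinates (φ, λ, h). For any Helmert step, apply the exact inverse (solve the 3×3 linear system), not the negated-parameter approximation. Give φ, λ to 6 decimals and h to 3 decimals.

start: X=31819.5459, Y=5302506.1718, Z=-3537287.7434 m
→ Helmert⁻¹: X=32196.6179, Y=5302249.9482, Z=-3536767.9612
→ Helmert⁻¹: X=32652.9733, Y=5302227.6350, Z=-3537156.6144
→ geod (Bowring, a=6378137.000): φ=-33.88488400°, λ=89.64715700°, h=2337.1990 m

φ=-33.884884°, λ=89.647157°, h=2337.199 m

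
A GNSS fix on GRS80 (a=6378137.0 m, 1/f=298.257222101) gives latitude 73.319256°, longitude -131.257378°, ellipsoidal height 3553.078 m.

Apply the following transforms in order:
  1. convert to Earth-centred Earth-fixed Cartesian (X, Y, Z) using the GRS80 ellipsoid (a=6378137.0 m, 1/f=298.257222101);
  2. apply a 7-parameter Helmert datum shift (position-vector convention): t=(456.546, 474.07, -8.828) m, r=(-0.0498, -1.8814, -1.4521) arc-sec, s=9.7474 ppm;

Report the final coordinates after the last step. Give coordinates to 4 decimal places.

X=-1211307.1093 m, Y=-1380834.2605 m, Z=6091007.4124 m

start: φ=73.319256°, λ=-131.257378°, h=3553.078 m
→ ECEF (a=6378137.000, f=1/298.257222101): X=-1211686.5621, Y=-1381304.8673, Z=6090967.5881
→ Helmert 7p (PV): X=-1211307.1093, Y=-1380834.2605, Z=6091007.4124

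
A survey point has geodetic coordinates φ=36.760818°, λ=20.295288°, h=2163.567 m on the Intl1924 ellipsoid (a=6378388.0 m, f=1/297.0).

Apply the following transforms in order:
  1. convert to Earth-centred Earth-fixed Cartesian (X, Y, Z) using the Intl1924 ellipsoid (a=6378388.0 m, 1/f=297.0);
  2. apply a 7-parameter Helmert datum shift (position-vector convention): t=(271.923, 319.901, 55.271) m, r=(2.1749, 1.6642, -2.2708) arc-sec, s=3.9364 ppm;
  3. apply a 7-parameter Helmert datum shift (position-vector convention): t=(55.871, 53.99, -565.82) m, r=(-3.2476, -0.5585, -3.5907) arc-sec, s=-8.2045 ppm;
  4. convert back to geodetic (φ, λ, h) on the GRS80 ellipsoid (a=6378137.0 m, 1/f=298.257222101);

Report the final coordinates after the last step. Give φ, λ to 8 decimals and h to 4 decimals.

start: φ=36.760818°, λ=20.295288°, h=2163.567 m
→ ECEF (a=6378388.000, f=1/297.0): X=4800152.4277, Y=1775181.5321, Z=3797516.8345
→ Helmert 7p (PV): X=4800493.4288, Y=1775415.5331, Z=3797567.0430
→ Helmert 7p (PV): X=4800530.5382, Y=1775431.1809, Z=3796955.1106
→ geod (Bowring, a=6378137.000): φ=36.75359720°, λ=20.29644100°, h=2399.2717 m

φ=36.75359720°, λ=20.29644100°, h=2399.2717 m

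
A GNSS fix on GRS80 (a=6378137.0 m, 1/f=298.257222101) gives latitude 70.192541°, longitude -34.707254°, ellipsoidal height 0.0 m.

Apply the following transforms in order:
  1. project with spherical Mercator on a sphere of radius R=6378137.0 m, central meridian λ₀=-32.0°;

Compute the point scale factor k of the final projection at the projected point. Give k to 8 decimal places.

start: φ=70.192541°, λ=-34.707254°, h=0.000 m
→ into merc (λ₀=-32.0°): φ=70.19254100°, λ−λ₀=-2.70725400°
scale k = 2.95106771

2.95106771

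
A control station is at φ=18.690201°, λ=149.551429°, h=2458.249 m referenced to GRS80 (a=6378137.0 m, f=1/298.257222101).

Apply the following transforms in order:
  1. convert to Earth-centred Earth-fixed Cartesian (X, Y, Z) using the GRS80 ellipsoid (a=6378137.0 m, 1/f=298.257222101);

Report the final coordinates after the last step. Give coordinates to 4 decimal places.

X=-5212328.4928 m, Y=3063997.4795 m, Z=2031683.7268 m

start: φ=18.690201°, λ=149.551429°, h=2458.249 m
→ ECEF (a=6378137.000, f=1/298.257222101): X=-5212328.4928, Y=3063997.4795, Z=2031683.7268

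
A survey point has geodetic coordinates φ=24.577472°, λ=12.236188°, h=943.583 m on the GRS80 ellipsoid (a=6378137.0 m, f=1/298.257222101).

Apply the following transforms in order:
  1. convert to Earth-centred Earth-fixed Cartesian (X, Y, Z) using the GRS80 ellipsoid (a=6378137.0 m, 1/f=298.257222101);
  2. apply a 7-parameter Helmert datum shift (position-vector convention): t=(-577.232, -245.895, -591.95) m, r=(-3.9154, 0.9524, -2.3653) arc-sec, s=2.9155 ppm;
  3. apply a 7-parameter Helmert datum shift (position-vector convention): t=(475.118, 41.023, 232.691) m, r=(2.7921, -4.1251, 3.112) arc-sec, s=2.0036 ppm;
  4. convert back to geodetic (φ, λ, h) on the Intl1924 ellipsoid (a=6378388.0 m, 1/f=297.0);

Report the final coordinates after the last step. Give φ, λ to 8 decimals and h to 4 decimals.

φ=24.57648082°, λ=12.23485603°, h=460.2763 m

start: φ=24.577472°, λ=12.236188°, h=943.583 m
→ ECEF (a=6378137.000, f=1/298.257222101): X=5672630.3492, Y=1230216.9206, Z=2636976.1573
→ Helmert 7p (PV): X=5672095.9390, Y=1229959.6186, Z=2636342.3502
→ Helmert 7p (PV): X=5672511.1403, Y=1230052.9965, Z=2636710.4094
→ geod (Bowring, a=6378388.000): φ=24.57648082°, λ=12.23485603°, h=460.2763 m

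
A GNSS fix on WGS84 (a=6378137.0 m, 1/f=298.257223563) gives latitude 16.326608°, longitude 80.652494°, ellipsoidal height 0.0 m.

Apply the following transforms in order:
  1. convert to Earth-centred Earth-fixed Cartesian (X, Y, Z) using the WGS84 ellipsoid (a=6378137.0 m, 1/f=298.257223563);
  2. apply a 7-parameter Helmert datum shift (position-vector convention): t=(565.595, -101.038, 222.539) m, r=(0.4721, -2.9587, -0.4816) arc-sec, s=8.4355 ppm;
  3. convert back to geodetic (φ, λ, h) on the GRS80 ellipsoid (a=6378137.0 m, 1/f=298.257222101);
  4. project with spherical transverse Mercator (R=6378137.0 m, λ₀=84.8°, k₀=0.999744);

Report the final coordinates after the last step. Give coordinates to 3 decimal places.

E=-443852.937 m, N=1821778.700 m

start: φ=16.326608°, λ=80.652494°, h=0.000 m
→ ECEF (a=6378137.000, f=1/298.257223563): X=994438.0276, Y=6041258.2615, Z=1781441.8845
→ Helmert 7p (PV): X=995000.5633, Y=6041201.7852, Z=1781707.5427
→ geod (Bowring, a=6378137.000): φ=16.32882118°, λ=80.64721380°, h=108.9141 m
→ tm (R=6378137.0, λ₀=84.8°): E=-443852.9371, N=1821778.7001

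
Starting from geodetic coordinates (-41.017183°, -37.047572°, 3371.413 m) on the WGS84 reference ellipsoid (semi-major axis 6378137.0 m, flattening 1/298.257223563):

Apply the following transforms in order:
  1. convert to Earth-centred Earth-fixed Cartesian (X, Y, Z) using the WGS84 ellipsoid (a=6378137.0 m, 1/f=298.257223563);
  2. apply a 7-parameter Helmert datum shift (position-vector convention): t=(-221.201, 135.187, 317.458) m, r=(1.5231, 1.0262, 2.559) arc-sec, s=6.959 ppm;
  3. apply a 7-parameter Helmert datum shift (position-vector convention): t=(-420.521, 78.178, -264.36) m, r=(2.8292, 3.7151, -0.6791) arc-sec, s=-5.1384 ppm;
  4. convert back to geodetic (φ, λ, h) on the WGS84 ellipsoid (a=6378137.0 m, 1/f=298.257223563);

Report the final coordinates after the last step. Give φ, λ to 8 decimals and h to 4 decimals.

start: φ=-41.017183°, λ=-37.047572°, h=3371.413 m
→ ECEF (a=6378137.000, f=1/298.257223563): X=3848515.9886, Y=-2905077.7990, Z=-4166075.7905
→ Helmert 7p (PV): X=3848336.8841, Y=-2904884.3186, Z=-4165827.9231
→ Helmert 7p (PV): X=3847811.9933, Y=-2904746.7446, Z=-4166180.0349
→ geod (Bowring, a=6378137.000): φ=-41.02238807°, λ=-37.04947249°, h=2865.4171 m

φ=-41.02238807°, λ=-37.04947249°, h=2865.4171 m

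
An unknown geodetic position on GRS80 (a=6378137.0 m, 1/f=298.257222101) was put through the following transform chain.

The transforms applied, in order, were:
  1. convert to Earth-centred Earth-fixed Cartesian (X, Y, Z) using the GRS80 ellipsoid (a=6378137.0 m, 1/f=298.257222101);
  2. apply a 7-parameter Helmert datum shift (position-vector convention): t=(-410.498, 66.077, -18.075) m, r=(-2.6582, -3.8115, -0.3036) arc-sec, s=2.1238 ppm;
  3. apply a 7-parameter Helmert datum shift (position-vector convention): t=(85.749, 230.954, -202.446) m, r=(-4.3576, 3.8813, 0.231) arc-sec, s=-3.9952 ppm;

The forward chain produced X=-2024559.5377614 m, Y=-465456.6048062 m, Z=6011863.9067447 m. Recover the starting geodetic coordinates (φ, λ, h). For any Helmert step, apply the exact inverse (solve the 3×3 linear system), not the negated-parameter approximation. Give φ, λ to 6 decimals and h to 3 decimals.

start: X=-2024559.5378, Y=-465456.6048, Z=6011863.9067 m
→ Helmert⁻¹: X=-2024767.0264, Y=-465814.1636, Z=6012042.4312
→ Helmert⁻¹: X=-2024240.4480, Y=-465959.7102, Z=6012079.1381
→ geod (Bowring, a=6378137.000): φ=71.05837000°, λ=-167.03690200°, h=1776.3990 m

φ=71.058370°, λ=-167.036902°, h=1776.399 m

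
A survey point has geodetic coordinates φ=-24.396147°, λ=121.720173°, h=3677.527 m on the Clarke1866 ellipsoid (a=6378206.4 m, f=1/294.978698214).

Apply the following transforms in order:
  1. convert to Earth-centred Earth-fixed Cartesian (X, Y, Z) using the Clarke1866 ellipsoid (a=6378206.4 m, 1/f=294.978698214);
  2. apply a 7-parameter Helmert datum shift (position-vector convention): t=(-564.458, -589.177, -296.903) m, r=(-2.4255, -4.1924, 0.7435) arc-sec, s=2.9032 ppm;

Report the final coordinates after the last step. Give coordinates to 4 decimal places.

start: φ=-24.396147°, λ=121.720173°, h=3677.527 m
→ ECEF (a=6378206.400, f=1/294.978698214): X=-3057575.7182, Y=4946740.4436, Z=-2619673.9353
→ Helmert 7p (PV): X=-3058113.6381, Y=4946123.8014, Z=-2620098.7598

X=-3058113.6381 m, Y=4946123.8014 m, Z=-2620098.7598 m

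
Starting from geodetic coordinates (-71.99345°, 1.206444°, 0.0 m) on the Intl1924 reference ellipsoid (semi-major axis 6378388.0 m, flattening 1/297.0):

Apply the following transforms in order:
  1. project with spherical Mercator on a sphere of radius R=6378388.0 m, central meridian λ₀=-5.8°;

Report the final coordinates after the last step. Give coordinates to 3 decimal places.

start: φ=-71.993450°, λ=1.206444°, h=0.000 m
→ merc (R=6378388.0, λ₀=-5.8°): E=779984.4720, N=-11751287.9075

E=779984.472 m, N=-11751287.907 m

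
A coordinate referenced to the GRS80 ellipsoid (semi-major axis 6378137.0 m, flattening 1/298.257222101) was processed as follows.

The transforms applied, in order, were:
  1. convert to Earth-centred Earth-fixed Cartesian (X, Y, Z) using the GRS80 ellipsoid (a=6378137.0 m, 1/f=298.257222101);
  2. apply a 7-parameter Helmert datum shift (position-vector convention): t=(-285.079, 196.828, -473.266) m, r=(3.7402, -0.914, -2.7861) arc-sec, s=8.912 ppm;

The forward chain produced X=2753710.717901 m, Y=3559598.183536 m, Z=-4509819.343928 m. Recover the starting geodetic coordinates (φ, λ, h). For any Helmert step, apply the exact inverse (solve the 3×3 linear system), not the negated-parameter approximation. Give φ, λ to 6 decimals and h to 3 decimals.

φ=-45.250023°, λ=52.270342°, h=3420.810 m

start: X=2753710.7179, Y=3559598.1835, Z=-4509819.3439 m
→ Helmert⁻¹: X=2753903.1943, Y=3559325.0638, Z=-4509382.6353
→ geod (Bowring, a=6378137.000): φ=-45.25002300°, λ=52.27034200°, h=3420.8100 m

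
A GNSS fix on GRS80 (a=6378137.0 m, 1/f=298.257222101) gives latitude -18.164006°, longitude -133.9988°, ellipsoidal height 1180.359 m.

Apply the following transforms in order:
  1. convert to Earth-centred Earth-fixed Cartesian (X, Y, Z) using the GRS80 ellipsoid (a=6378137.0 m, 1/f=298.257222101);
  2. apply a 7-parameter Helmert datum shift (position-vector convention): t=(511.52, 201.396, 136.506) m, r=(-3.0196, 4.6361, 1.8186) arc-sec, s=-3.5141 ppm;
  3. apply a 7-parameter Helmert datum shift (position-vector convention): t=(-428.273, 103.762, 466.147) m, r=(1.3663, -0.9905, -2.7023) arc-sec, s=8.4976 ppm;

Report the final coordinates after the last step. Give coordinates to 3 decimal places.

X=-4211888.769 m, Y=-4361444.646 m, Z=-1975306.130 m

start: φ=-18.164006°, λ=-133.998800°, h=1180.359 m
→ ECEF (a=6378137.000, f=1/298.257222101): X=-4211897.4188, Y=-4361730.2672, Z=-1976008.3447
→ Helmert 7p (PV): X=-4211377.0548, Y=-4361579.6066, Z=-1975706.3736
→ Helmert 7p (PV): X=-4211888.7689, Y=-4361444.6461, Z=-1975306.1303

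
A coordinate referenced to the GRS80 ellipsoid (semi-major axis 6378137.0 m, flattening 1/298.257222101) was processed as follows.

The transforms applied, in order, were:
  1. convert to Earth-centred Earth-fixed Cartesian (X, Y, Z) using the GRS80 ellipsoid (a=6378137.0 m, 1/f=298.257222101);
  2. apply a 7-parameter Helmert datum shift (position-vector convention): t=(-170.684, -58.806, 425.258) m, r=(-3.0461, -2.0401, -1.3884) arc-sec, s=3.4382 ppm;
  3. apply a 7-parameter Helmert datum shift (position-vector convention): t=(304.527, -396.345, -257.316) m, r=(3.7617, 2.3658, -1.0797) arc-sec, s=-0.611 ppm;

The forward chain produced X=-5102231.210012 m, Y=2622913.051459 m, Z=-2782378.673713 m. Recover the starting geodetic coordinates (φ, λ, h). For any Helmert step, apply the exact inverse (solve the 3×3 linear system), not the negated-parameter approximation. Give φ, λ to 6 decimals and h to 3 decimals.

φ=-26.024711°, λ=152.790903°, h=2355.743 m

start: X=-5102231.2100, Y=2622913.0515, Z=-2782378.6737 m
→ Helmert⁻¹: X=-5102520.6747, Y=2623233.5498, Z=-2782229.4226
→ Helmert⁻¹: X=-5102377.6270, Y=2623290.0841, Z=-2782555.9068
→ geod (Bowring, a=6378137.000): φ=-26.02471100°, λ=152.79090300°, h=2355.7430 m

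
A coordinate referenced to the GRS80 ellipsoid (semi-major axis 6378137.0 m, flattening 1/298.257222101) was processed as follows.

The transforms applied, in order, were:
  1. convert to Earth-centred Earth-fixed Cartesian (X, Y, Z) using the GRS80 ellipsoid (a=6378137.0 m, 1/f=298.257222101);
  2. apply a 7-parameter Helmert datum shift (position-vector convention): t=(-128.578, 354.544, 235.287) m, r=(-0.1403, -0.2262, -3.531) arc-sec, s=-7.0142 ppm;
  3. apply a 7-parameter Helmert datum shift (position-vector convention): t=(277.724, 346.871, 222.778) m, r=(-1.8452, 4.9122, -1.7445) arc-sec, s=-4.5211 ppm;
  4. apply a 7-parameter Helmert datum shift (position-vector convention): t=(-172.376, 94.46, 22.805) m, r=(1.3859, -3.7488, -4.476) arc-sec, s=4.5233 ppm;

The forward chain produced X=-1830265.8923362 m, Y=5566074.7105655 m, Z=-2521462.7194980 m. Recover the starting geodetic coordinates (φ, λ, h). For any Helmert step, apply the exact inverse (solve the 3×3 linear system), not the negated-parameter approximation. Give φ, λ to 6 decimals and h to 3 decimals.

start: X=-1830265.8923, Y=5566074.7106, Z=-2521462.7195 m
→ Helmert⁻¹: X=-1830251.8469, Y=5565898.4152, Z=-2521478.2523
→ Helmert⁻¹: X=-1830524.8638, Y=5565583.7836, Z=-2521706.2367
→ Helmert⁻¹: X=-1830507.1604, Y=5565238.6549, Z=-2521953.4204
→ geod (Bowring, a=6378137.000): φ=-23.43062400°, λ=108.20696600°, h=3534.2380 m

φ=-23.430624°, λ=108.206966°, h=3534.238 m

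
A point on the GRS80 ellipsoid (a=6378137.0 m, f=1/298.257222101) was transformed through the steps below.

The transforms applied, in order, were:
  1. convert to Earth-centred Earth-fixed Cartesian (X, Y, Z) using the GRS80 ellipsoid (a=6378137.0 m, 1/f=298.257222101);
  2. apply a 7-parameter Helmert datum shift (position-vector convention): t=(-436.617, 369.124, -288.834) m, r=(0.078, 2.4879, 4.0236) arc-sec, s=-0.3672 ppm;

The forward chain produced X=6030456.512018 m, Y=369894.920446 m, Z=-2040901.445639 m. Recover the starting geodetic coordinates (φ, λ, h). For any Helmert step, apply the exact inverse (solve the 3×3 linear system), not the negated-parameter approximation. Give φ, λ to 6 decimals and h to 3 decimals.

start: X=6030456.5120, Y=369894.9204, Z=-2040901.4456 m
→ Helmert⁻¹: X=6030927.1619, Y=369407.5154, Z=-2040540.7575
→ geod (Bowring, a=6378137.000): φ=-18.77745000°, λ=3.50511300°, h=1549.9850 m

φ=-18.777450°, λ=3.505113°, h=1549.985 m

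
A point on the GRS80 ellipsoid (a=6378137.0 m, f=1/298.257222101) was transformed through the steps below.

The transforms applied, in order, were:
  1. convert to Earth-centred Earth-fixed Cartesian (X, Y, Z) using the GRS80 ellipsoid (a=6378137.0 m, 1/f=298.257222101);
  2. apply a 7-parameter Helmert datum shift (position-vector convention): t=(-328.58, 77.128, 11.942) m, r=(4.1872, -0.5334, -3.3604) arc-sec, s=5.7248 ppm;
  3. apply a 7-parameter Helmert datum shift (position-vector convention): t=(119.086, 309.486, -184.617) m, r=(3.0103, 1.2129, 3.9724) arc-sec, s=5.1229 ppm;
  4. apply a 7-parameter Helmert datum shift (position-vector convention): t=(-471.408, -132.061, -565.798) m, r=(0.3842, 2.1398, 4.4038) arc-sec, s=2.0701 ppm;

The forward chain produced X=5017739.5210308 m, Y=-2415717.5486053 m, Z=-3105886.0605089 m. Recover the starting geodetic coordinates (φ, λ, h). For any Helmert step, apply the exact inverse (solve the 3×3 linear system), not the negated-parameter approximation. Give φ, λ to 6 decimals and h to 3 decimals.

φ=-29.302267°, λ=-25.709394°, h=3656.785 m

start: X=5017739.5210, Y=-2415717.5486, Z=-3105886.0605 m
→ Helmert⁻¹: X=5018181.1793, Y=-2415693.4104, Z=-3105257.2758
→ Helmert⁻¹: X=5018008.1131, Y=-2416132.4754, Z=-3104991.9826
→ Helmert⁻¹: X=5018339.2984, Y=-2416177.0448, Z=-3104950.0779
→ geod (Bowring, a=6378137.000): φ=-29.30226700°, λ=-25.70939400°, h=3656.7850 m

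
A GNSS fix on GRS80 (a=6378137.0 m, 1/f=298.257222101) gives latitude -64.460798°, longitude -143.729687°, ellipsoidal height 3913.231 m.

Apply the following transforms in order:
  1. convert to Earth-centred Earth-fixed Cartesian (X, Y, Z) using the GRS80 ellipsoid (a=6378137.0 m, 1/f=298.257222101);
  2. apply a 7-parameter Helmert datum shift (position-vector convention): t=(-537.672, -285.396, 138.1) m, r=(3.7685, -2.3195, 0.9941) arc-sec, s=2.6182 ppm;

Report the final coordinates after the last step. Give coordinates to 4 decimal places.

start: φ=-64.460798°, λ=-143.729687°, h=3913.231 m
→ ECEF (a=6378137.000, f=1/298.257222101): X=-2224408.6937, Y=-1632216.8481, Z=-5735579.1001
→ Helmert 7p (PV): X=-2224879.8249, Y=-1632412.4477, Z=-5735510.8522

X=-2224879.8249 m, Y=-1632412.4477 m, Z=-5735510.8522 m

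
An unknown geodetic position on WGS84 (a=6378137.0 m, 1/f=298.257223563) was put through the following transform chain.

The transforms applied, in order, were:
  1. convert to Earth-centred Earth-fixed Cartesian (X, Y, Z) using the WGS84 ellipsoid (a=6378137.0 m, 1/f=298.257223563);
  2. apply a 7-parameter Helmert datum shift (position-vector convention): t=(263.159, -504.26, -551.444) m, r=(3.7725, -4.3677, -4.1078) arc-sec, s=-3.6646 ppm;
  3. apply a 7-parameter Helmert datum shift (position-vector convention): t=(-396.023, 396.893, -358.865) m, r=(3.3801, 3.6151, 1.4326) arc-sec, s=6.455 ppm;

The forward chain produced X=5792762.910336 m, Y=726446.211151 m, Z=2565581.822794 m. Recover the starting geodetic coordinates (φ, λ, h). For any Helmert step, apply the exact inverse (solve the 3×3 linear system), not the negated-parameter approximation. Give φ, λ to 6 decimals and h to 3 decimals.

start: X=5792762.9103, Y=726446.2112, Z=2565581.8228 m
→ Helmert⁻¹: X=5793081.6082, Y=726046.4458, Z=2566013.7593
→ Helmert⁻¹: X=5792879.5498, Y=726715.6736, Z=2566438.6520
→ geod (Bowring, a=6378137.000): φ=23.87174100°, λ=7.15039100°, h=2814.9050 m

φ=23.871741°, λ=7.150391°, h=2814.905 m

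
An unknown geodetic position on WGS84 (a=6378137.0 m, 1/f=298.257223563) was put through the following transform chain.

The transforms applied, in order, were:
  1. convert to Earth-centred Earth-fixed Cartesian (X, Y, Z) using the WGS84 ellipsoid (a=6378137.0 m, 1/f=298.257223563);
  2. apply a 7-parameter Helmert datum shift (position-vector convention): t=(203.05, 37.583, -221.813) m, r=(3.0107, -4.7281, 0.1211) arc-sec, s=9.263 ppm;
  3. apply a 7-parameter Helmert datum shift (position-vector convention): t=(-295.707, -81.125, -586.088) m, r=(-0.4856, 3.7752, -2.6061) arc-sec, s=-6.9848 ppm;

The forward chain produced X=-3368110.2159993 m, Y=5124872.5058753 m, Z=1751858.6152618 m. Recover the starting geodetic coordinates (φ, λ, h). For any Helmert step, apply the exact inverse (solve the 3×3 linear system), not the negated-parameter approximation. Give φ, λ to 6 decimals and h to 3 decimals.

φ=16.051273°, λ=123.312831°, h=1569.706 m

start: X=-3368110.2160, Y=5124872.5059, Z=1751858.6153 m
→ Helmert⁻¹: X=-3367934.8587, Y=5124942.7493, Z=1752407.3670
→ Helmert⁻¹: X=-3368063.5268, Y=5124885.2539, Z=1752615.3456
→ geod (Bowring, a=6378137.000): φ=16.05127300°, λ=123.31283100°, h=1569.7060 m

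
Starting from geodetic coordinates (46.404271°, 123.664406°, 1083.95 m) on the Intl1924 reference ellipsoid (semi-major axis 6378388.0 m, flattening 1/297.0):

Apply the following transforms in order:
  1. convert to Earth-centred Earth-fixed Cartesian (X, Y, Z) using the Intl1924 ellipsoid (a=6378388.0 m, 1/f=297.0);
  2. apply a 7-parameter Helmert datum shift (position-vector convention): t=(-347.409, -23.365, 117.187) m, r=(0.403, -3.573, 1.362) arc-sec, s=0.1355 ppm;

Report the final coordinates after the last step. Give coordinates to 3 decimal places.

X=-2443283.581 m, Y=3667758.186 m, Z=4597300.873 m

start: φ=46.404271°, λ=123.664406°, h=1083.950 m
→ ECEF (a=6378388.000, f=1/297.0): X=-2442831.9870, Y=3667806.1669, Z=4597218.2126
→ Helmert 7p (PV): X=-2443283.5809, Y=3667758.1864, Z=4597300.8730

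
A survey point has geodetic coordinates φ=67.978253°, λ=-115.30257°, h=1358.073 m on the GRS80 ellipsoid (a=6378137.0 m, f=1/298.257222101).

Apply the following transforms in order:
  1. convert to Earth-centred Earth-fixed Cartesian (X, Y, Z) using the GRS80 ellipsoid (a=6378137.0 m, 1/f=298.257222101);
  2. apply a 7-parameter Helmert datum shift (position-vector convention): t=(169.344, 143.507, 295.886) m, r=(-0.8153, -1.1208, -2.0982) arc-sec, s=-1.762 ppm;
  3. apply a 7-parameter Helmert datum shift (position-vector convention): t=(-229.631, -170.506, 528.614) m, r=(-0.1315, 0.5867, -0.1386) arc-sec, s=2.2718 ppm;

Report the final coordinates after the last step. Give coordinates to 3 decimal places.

X=-1025409.200 m, Y=-2168797.416 m, Z=5892277.744 m

start: φ=67.978253°, λ=-115.302570°, h=1358.073 m
→ ECEF (a=6378137.000, f=1/298.257222101): X=-1025309.6175, Y=-2168807.4739, Z=5891442.9395
→ Helmert 7p (PV): X=-1025192.5416, Y=-2168626.4287, Z=5891731.4461
→ Helmert 7p (PV): X=-1025409.2004, Y=-2168797.4164, Z=5892277.7435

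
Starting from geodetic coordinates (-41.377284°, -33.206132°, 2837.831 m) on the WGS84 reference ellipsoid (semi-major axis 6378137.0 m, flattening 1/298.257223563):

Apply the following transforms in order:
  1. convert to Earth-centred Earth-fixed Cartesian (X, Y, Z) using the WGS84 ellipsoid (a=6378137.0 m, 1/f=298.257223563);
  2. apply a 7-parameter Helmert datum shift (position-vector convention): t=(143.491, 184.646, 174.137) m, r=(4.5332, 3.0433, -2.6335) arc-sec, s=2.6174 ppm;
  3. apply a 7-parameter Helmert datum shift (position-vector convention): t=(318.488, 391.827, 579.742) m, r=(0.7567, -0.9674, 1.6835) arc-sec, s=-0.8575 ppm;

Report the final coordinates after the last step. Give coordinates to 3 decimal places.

X=4012525.258 m, Y=-2625403.897 m, Z=-4195192.057 m

start: φ=-41.377284°, λ=-33.206132°, h=2837.831 m
→ ECEF (a=6378137.000, f=1/298.257223563): X=4012110.5433, Y=-2626064.8769, Z=-4195830.8251
→ Helmert 7p (PV): X=4012169.1002, Y=-2625846.1150, Z=-4195784.5811
→ Helmert 7p (PV): X=4012525.2581, Y=-2625403.8971, Z=-4195192.0569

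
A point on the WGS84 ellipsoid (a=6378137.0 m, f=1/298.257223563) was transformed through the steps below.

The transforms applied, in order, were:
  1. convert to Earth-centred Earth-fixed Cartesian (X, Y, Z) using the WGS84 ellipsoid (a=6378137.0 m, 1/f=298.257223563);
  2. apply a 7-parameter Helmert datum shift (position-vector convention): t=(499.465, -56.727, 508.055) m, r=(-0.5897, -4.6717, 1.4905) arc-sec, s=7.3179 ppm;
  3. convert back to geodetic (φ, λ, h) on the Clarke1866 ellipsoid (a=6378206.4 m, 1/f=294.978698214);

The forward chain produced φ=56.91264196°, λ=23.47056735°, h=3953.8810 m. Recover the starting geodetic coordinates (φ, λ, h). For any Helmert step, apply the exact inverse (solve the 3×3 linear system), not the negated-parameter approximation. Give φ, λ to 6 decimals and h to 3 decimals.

start: φ=56.912642°, λ=23.470567°, h=3953.881 m
→ ECEF (a=6378206.400, f=1/294.978698214): X=3203485.1405, Y=1390958.6754, Z=5323707.6736
→ Helmert⁻¹: X=3203092.8508, Y=1390966.8588, Z=5323092.0939
→ geod (Bowring, a=6378137.000): φ=56.91035100°, λ=23.47325400°, h=3146.0300 m

φ=56.910351°, λ=23.473254°, h=3146.030 m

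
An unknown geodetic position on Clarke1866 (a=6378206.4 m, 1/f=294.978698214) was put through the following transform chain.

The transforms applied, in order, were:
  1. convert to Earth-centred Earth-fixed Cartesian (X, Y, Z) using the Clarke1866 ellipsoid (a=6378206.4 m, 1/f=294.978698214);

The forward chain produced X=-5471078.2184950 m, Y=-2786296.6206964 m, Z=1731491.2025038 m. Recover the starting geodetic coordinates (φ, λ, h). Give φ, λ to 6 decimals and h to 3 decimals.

φ=15.851144°, λ=-153.011283°, h=2595.297 m

start: X=-5471078.2185, Y=-2786296.6207, Z=1731491.2025 m
→ geod (Bowring, a=6378206.400): φ=15.85114400°, λ=-153.01128300°, h=2595.2970 m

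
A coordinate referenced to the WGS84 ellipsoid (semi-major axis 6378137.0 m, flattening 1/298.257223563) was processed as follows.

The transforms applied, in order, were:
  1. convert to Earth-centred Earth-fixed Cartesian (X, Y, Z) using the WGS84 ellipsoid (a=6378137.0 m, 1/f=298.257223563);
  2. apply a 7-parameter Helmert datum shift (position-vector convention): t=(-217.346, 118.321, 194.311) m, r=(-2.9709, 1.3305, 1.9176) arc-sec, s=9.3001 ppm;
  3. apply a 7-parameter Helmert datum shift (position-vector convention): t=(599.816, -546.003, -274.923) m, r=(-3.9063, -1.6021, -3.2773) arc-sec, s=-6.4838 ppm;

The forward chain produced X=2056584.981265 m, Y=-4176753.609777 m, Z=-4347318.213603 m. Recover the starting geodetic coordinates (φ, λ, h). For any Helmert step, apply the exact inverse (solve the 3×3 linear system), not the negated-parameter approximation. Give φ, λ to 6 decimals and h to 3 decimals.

start: X=2056584.9813, Y=-4176753.6098, Z=-4347318.2136 m
→ Helmert⁻¹: X=2056031.0842, Y=-4176119.6889, Z=-4347166.5343
→ Helmert⁻¹: X=2056218.5247, Y=-4176155.6705, Z=-4347367.3018
→ geod (Bowring, a=6378137.000): φ=-43.23528100°, λ=-63.78569600°, h=1146.9750 m

φ=-43.235281°, λ=-63.785696°, h=1146.975 m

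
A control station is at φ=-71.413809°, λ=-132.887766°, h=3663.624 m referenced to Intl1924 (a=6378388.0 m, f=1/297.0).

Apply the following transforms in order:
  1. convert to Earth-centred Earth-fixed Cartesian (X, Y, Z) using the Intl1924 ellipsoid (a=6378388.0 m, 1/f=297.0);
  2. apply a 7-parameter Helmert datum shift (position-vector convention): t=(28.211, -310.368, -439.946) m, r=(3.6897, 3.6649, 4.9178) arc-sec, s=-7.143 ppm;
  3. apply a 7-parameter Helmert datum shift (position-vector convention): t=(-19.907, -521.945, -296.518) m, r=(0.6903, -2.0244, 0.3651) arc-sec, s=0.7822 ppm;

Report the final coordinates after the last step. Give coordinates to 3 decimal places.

X=-1388564.594 m, Y=-1495651.919 m, Z=-6027489.832 m

start: φ=-71.413809°, λ=-132.887766°, h=3663.624 m
→ ECEF (a=6378388.000, f=1/297.0): X=-1388572.0905, Y=-1494921.5282, Z=-6026771.0011
→ Helmert 7p (PV): X=-1388605.4015, Y=-1495146.5171, Z=-6027169.9672
→ Helmert 7p (PV): X=-1388564.5941, Y=-1495651.9186, Z=-6027489.8320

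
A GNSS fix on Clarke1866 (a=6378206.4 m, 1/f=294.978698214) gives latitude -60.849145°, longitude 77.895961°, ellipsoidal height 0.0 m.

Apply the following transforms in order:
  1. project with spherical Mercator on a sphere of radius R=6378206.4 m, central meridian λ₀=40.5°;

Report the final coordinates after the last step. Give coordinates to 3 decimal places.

start: φ=-60.849145°, λ=77.895961°, h=0.000 m
→ merc (R=6378206.4, λ₀=40.5°): E=4162944.6324, N=-8591360.0977

E=4162944.632 m, N=-8591360.098 m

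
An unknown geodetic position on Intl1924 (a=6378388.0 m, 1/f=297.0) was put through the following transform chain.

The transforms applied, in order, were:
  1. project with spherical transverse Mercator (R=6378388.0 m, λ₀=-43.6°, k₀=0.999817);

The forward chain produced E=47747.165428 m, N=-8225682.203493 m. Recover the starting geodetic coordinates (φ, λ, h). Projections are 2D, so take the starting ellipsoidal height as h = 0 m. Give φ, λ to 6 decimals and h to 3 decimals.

φ=-73.897613°, λ=-42.053151°, h=0.000 m

start: E=47747.1654, N=-8225682.2035 m
→ tm⁻¹: φ=-73.89761300°, λ=-42.05315100°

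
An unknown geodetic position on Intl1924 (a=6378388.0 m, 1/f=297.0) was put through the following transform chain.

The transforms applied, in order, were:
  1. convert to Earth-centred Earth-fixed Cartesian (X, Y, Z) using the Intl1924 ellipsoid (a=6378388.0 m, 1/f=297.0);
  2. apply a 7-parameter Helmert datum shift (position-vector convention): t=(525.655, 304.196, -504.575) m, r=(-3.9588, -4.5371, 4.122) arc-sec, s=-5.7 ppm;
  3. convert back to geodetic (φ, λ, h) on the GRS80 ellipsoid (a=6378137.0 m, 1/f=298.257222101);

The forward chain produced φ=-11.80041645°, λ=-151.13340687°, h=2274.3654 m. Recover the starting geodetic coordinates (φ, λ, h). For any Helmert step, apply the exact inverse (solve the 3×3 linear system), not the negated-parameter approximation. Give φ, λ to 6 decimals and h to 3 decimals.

start: φ=-11.800416°, λ=-151.133407°, h=2274.365 m
→ ECEF (a=6378137.000, f=1/298.257222101): X=-5470296.9731, Y=-3015606.0324, Z=-1296263.9242
→ Helmert⁻¹: X=-5470942.5806, Y=-3015793.2196, Z=-1295704.2751
→ geod (Bowring, a=6378388.000): φ=-11.79458400°, λ=-151.13476200°, h=2554.6570 m

φ=-11.794584°, λ=-151.134762°, h=2554.657 m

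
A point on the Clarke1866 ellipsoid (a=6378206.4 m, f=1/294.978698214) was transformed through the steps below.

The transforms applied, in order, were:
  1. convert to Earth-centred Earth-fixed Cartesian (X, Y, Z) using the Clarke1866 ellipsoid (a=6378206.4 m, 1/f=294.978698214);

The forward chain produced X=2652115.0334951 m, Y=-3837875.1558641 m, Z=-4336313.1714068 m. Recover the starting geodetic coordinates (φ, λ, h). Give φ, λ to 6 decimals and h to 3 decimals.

φ=-43.102304°, λ=-55.354079°, h=1035.986 m

start: X=2652115.0335, Y=-3837875.1559, Z=-4336313.1714 m
→ geod (Bowring, a=6378206.400): φ=-43.10230400°, λ=-55.35407900°, h=1035.9860 m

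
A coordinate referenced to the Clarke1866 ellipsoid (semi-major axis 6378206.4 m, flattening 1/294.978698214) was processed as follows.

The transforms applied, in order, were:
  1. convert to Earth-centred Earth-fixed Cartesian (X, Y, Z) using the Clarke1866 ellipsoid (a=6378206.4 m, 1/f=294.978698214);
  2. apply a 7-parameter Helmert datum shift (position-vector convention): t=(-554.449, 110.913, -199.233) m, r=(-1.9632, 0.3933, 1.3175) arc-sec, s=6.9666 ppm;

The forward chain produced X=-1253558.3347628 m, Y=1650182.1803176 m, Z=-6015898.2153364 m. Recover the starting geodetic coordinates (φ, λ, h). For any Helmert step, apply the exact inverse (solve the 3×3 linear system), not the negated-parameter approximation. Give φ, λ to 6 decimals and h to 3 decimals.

start: X=-1253558.3348, Y=1650182.1803, Z=-6015898.2153 m
→ Helmert⁻¹: X=-1252973.1461, Y=1650125.0313, Z=-6015643.7571
→ geod (Bowring, a=6378206.400): φ=-71.11458800°, λ=127.21013400°, h=3587.8610 m

φ=-71.114588°, λ=127.210134°, h=3587.861 m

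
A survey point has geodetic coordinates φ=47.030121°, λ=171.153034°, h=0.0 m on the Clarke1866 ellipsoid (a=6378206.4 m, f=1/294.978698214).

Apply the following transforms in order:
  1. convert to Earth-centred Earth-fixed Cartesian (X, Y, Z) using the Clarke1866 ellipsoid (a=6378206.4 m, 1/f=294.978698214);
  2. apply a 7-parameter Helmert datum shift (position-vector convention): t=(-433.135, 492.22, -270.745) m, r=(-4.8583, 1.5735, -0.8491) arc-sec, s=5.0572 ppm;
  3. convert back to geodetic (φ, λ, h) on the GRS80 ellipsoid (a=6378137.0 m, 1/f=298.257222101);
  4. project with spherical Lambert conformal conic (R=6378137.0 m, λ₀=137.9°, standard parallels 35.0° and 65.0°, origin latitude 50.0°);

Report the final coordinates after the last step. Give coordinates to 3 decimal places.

start: φ=47.030121°, λ=171.153034°, h=0.000 m
→ ECEF (a=6378206.400, f=1/294.978698214): X=-4303555.0027, Y=669838.1885, Z=4643843.8001
→ Helmert 7p (PV): X=-4303971.7183, Y=670460.8922, Z=4643613.5927
→ geod (Bowring, a=6378137.000): φ=47.02323379°, λ=171.14578362°, h=119.7818 m
→ lcc (R=6378137.0, λ₀=137.9°): E=2359675.5516, N=219657.5075

E=2359675.552 m, N=219657.507 m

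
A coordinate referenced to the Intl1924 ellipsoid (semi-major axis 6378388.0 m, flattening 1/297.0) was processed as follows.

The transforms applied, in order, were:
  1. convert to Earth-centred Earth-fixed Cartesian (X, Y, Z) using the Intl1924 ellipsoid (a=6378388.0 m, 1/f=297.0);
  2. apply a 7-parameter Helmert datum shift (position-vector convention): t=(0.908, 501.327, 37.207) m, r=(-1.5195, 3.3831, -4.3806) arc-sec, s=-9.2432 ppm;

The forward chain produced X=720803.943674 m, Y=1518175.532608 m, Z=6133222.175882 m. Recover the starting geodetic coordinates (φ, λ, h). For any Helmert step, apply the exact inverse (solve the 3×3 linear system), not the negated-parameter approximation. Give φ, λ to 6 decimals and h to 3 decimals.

start: X=720803.9437, Y=1518175.5326, Z=6133222.1759 m
→ Helmert⁻¹: X=720676.8705, Y=1517658.3573, Z=6133264.6602
→ geod (Bowring, a=6378388.000): φ=74.77900400°, λ=64.59877700°, h=809.6590 m

φ=74.779004°, λ=64.598777°, h=809.659 m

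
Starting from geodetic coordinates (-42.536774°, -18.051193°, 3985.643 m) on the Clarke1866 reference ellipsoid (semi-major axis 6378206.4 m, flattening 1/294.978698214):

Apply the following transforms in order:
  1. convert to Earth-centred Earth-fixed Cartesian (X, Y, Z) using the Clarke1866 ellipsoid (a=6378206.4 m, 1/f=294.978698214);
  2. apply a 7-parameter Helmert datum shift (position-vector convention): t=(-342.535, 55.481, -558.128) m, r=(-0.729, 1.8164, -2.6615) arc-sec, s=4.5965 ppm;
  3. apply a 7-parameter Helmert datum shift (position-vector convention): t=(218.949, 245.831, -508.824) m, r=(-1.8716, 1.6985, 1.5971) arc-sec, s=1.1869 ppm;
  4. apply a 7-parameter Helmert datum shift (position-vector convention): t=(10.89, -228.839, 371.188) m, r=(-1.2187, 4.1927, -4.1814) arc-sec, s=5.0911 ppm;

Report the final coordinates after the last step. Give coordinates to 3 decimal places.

start: φ=-42.536774°, λ=-18.051193°, h=3985.643 m
→ ECEF (a=6378206.400, f=1/294.978698214): X=4478139.6150, Y=-1459460.6194, Z=-4292219.0848
→ Helmert 7p (PV): X=4477761.0336, Y=-1459484.7999, Z=-4292831.2192
→ Helmert 7p (PV): X=4477961.2484, Y=-1459244.9822, Z=-4293368.7678
→ Helmert 7p (PV): X=4477878.0834, Y=-1459597.3953, Z=-4293101.8389

X=4477878.083 m, Y=-1459597.395 m, Z=-4293101.839 m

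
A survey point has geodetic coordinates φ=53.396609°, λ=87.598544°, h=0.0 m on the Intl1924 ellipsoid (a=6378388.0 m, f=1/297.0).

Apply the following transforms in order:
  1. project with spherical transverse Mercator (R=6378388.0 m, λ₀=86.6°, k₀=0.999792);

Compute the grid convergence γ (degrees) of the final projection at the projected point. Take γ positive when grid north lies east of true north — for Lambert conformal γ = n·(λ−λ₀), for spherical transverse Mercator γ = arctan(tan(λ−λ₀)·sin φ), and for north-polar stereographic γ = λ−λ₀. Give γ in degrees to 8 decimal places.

0.80164219

start: φ=53.396609°, λ=87.598544°, h=0.000 m
→ into tm (λ₀=86.6°): φ=53.39660900°, λ−λ₀=0.99854400°
convergence γ = 0.80164219°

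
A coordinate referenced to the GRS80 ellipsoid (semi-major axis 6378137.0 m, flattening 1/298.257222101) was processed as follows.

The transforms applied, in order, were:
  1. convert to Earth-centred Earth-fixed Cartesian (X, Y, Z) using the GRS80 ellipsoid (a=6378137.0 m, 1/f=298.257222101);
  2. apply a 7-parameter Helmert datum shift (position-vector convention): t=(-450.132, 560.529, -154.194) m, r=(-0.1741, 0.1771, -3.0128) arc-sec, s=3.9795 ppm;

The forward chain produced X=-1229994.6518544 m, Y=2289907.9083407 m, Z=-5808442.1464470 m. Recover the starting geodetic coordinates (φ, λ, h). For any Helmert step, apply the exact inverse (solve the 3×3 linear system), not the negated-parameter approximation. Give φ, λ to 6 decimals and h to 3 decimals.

start: X=-1229994.6519, Y=2289907.9083, Z=-5808442.1464 m
→ Helmert⁻¹: X=-1229568.0788, Y=2289325.2118, Z=-5808263.9618
→ geod (Bowring, a=6378137.000): φ=-66.03928300°, λ=118.23969200°, h=2775.2870 m

φ=-66.039283°, λ=118.239692°, h=2775.287 m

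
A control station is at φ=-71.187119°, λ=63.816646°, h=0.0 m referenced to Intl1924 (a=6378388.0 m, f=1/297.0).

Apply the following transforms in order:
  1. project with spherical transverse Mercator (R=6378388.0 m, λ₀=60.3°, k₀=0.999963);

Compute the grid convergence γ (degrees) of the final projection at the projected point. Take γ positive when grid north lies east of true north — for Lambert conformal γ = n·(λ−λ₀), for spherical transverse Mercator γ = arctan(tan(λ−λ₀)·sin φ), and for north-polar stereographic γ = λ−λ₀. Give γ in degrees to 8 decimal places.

-3.32920993

start: φ=-71.187119°, λ=63.816646°, h=0.000 m
→ into tm (λ₀=60.3°): φ=-71.18711900°, λ−λ₀=3.51664600°
convergence γ = -3.32920993°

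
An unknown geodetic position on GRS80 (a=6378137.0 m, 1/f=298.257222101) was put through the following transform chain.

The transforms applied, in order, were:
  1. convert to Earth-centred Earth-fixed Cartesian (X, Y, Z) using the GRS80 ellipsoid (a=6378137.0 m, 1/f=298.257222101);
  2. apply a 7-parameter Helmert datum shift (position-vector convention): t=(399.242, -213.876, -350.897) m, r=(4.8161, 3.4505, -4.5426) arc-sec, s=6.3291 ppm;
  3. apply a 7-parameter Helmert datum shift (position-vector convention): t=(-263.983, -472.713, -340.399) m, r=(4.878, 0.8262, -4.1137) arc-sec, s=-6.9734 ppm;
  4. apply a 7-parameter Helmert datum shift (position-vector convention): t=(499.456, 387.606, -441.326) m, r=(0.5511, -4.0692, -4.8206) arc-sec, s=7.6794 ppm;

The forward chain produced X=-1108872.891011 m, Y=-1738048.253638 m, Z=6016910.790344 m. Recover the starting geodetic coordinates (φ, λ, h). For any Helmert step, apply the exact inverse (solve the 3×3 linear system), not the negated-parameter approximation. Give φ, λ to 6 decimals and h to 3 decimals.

φ=71.208875°, λ=-122.558039°, h=2384.288 m

start: X=-1108872.8910, Y=-1738048.2536, Z=6016910.7903 m
→ Helmert⁻¹: X=-1109204.4888, Y=-1738432.3556, Z=6017332.4342
→ Helmert⁻¹: X=-1108937.6839, Y=-1737851.5635, Z=6017751.4541
→ Helmert⁻¹: X=-1109392.3129, Y=-1737510.6052, Z=6018086.2730
→ geod (Bowring, a=6378137.000): φ=71.20887500°, λ=-122.55803900°, h=2384.2880 m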